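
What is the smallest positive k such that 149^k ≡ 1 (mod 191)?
95

191 is prime, so ord(149) divides φ(191) = 190.
Divisors of 190: 1, 2, 5, 10, 19, 38, 95, 190.
Repeated squaring: 149^1 ≡ 149, 149^2 ≡ 45, 149^4 ≡ 115, 149^8 ≡ 46, 149^16 ≡ 15, 149^32 ≡ 34, 149^64 ≡ 10, 149^128 ≡ 100 (mod 191).
Test 149^d mod 191 for each divisor d in increasing order:
149^1 ≡ 149
149^2 ≡ 45
149^5 = 149^4·149^1 ≡ 136
149^10 = 149^8·149^2 ≡ 160
149^19 = 149^16·149^2·149^1 ≡ 109
149^38 = 149^32·149^4·149^2 ≡ 39
149^95 = 149^64·149^16·149^8·149^4·149^2·149^1 ≡ 1  ← first divisor giving 1
The order is 95.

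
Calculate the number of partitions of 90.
56634173

p(n) counts ways to write n as a sum of positive integers (order ignored).
Euler's pentagonal recurrence: p(k) = p(k-1) + p(k-2) - p(k-5) - p(k-7) + p(k-12) + p(k-15) - ... (offsets j(3j∓1)/2, signs ++--, p(0)=1, p(<0)=0).
DP table for k = 0..89: p(0)=1, p(1)=1, p(2)=2, p(3)=3, p(4)=5, p(5)=7, p(6)=11, p(7)=15, p(8)=22, p(9)=30, p(10)=42, p(11)=56, p(12)=77, p(13)=101, p(14)=135, p(15)=176, p(16)=231, p(17)=297, p(18)=385, p(19)=490, p(20)=627, p(21)=792, p(22)=1002, p(23)=1255, p(24)=1575, p(25)=1958, p(26)=2436, p(27)=3010, p(28)=3718, p(29)=4565, p(30)=5604, p(31)=6842, p(32)=8349, p(33)=10143, p(34)=12310, p(35)=14883, p(36)=17977, p(37)=21637, p(38)=26015, p(39)=31185, p(40)=37338, p(41)=44583, p(42)=53174, p(43)=63261, p(44)=75175, p(45)=89134, p(46)=105558, p(47)=124754, p(48)=147273, p(49)=173525, p(50)=204226, p(51)=239943, p(52)=281589, p(53)=329931, p(54)=386155, p(55)=451276, p(56)=526823, p(57)=614154, p(58)=715220, p(59)=831820, p(60)=966467, p(61)=1121505, p(62)=1300156, p(63)=1505499, p(64)=1741630, p(65)=2012558, p(66)=2323520, p(67)=2679689, p(68)=3087735, p(69)=3554345, p(70)=4087968, p(71)=4697205, p(72)=5392783, p(73)=6185689, p(74)=7089500, p(75)=8118264, p(76)=9289091, p(77)=10619863, p(78)=12132164, p(79)=13848650, p(80)=15796476, p(81)=18004327, p(82)=20506255, p(83)=23338469, p(84)=26543660, p(85)=30167357, p(86)=34262962, p(87)=38887673, p(88)=44108109, p(89)=49995925.
Final step: p(90) = p(89) + p(88) - p(85) - p(83) + p(78) + p(75) - p(68) - p(64) + p(55) + p(50) - p(39) - p(33) + p(20) + p(13)
= 49995925 + 44108109 - 30167357 - 23338469 + 12132164 + 8118264 - 3087735 - 1741630 + 451276 + 204226 - 31185 - 10143 + 627 + 101
= 56634173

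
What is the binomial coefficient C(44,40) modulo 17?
6

Using Lucas' theorem:
Write n=44 and k=40 in base 17:
n in base 17: [2, 10]
k in base 17: [2, 6]
C(44,40) mod 17 = ∏ C(n_i, k_i) mod 17
Digit binomials (mod 17): C(2,2) = 1; C(10,6) = 210 ≡ 6
Product: 1 × 6 = 6 ≡ 6 (mod 17)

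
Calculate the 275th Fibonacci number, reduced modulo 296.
225

Matrix identity: Q^n = [[F_(n+1), F_n], [F_n, F_(n-1)]] with Q = [[1,1],[1,0]].
n = 275 = 100010011₂. Square-and-multiply, entries mod 296:
Q^1 = [[1,1],[1,0]]
Q^2 = (Q^1)² = [[2,1],[1,1]]
Q^4 = (Q^2)² = [[5,3],[3,2]]
Q^8 = (Q^4)² = [[34,21],[21,13]]
Q^17 = (Q^8)²·Q = [[216,117],[117,99]]
Q^34 = (Q^17)² = [[257,151],[151,106]]
Q^68 = (Q^34)² = [[50,53],[53,293]]
Q^137 = (Q^68)²·Q = [[104,277],[277,123]]
Q^275 = (Q^137)²·Q = [[56,225],[225,127]]
F_275 mod 296 = Q^275[0][1] = 225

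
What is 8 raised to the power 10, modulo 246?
40

Repeated squaring. Binary of 10 = 1010.
8^1 ≡ 8 (mod 246); 8^2 ≡ 64 (mod 246); 8^4 ≡ 160 (mod 246); 8^8 ≡ 16 (mod 246)
8^10 = 8^2 × 8^8 ≡ 40 (mod 246)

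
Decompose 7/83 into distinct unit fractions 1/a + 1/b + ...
1/12 + 1/996

Greedy algorithm:
7/83: ceiling(83/7) = 12, use 1/12
1/996: ceiling(996/1) = 996, use 1/996
Result: 7/83 = 1/12 + 1/996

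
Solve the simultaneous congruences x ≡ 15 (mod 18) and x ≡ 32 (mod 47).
267

Using Chinese Remainder Theorem:
M = 18 × 47 = 846
M1 = 47, M2 = 18
y1 = 47^(-1) mod 18 = 5
y2 = 18^(-1) mod 47 = 34
x = (15×47×5 + 32×18×34) mod 846 = 267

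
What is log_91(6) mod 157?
59

Baby-step giant-step with step n = ⌈√157⌉ = 13.
Baby steps 91^j mod 157 (j:value) for j=0..12: 0:1, 1:91, 2:117, 3:128, 4:30, 5:61, 6:56, 7:72, 8:115, 9:103, 10:110, 11:119, 12:153.
Giant-step multiplier: 91^(-13) ≡ 91^(156-13) = 91^143 ≡ 135 (mod 157).
Giant steps γ_i = 6·135^i mod 157: γ_0=6, γ_1=25, γ_2=78, γ_3=11, γ_4=72 (in table at j=7).
x = i·n + j = 4·13 + 7 = 59.
Check: 91^59 ≡ 6 (mod 157).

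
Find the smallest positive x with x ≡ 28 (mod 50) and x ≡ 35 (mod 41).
978

Using Chinese Remainder Theorem:
M = 50 × 41 = 2050
M1 = 41, M2 = 50
y1 = 41^(-1) mod 50 = 11
y2 = 50^(-1) mod 41 = 32
x = (28×41×11 + 35×50×32) mod 2050 = 978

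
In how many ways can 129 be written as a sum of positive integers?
4835271870

p(n) counts ways to write n as a sum of positive integers (order ignored).
Euler's pentagonal recurrence: p(k) = p(k-1) + p(k-2) - p(k-5) - p(k-7) + p(k-12) + p(k-15) - ... (offsets j(3j∓1)/2, signs ++--, p(0)=1, p(<0)=0).
DP table for k = 0..128: p(0)=1, p(1)=1, p(2)=2, p(3)=3, p(4)=5, p(5)=7, p(6)=11, p(7)=15, p(8)=22, p(9)=30, p(10)=42, p(11)=56, p(12)=77, p(13)=101, p(14)=135, p(15)=176, p(16)=231, p(17)=297, p(18)=385, p(19)=490, p(20)=627, p(21)=792, p(22)=1002, p(23)=1255, p(24)=1575, p(25)=1958, p(26)=2436, p(27)=3010, p(28)=3718, p(29)=4565, p(30)=5604, p(31)=6842, p(32)=8349, p(33)=10143, p(34)=12310, p(35)=14883, p(36)=17977, p(37)=21637, p(38)=26015, p(39)=31185, p(40)=37338, p(41)=44583, p(42)=53174, p(43)=63261, p(44)=75175, p(45)=89134, p(46)=105558, p(47)=124754, p(48)=147273, p(49)=173525, p(50)=204226, p(51)=239943, p(52)=281589, p(53)=329931, p(54)=386155, p(55)=451276, p(56)=526823, p(57)=614154, p(58)=715220, p(59)=831820, p(60)=966467, p(61)=1121505, p(62)=1300156, p(63)=1505499, p(64)=1741630, p(65)=2012558, p(66)=2323520, p(67)=2679689, p(68)=3087735, p(69)=3554345, p(70)=4087968, p(71)=4697205, p(72)=5392783, p(73)=6185689, p(74)=7089500, p(75)=8118264, p(76)=9289091, p(77)=10619863, p(78)=12132164, p(79)=13848650, p(80)=15796476, p(81)=18004327, p(82)=20506255, p(83)=23338469, p(84)=26543660, p(85)=30167357, p(86)=34262962, p(87)=38887673, p(88)=44108109, p(89)=49995925, p(90)=56634173, p(91)=64112359, p(92)=72533807, p(93)=82010177, p(94)=92669720, p(95)=104651419, p(96)=118114304, p(97)=133230930, p(98)=150198136, p(99)=169229875, p(100)=190569292, p(101)=214481126, p(102)=241265379, p(103)=271248950, p(104)=304801365, p(105)=342325709, p(106)=384276336, p(107)=431149389, p(108)=483502844, p(109)=541946240, p(110)=607163746, p(111)=679903203, p(112)=761002156, p(113)=851376628, p(114)=952050665, p(115)=1064144451, p(116)=1188908248, p(117)=1327710076, p(118)=1482074143, p(119)=1653668665, p(120)=1844349560, p(121)=2056148051, p(122)=2291320912, p(123)=2552338241, p(124)=2841940500, p(125)=3163127352, p(126)=3519222692, p(127)=3913864295, p(128)=4351078600.
Final step: p(129) = p(128) + p(127) - p(124) - p(122) + p(117) + p(114) - p(107) - p(103) + p(94) + p(89) - p(78) - p(72) + p(59) + p(52) - p(37) - p(29) + p(12) + p(3)
= 4351078600 + 3913864295 - 2841940500 - 2291320912 + 1327710076 + 952050665 - 431149389 - 271248950 + 92669720 + 49995925 - 12132164 - 5392783 + 831820 + 281589 - 21637 - 4565 + 77 + 3
= 4835271870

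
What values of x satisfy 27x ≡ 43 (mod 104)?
x ≡ 17 (mod 104)

gcd(27, 104) = 1, which divides 43, so solutions exist.
Find 27^(-1) mod 104 by the extended Euclidean algorithm:
104 = 3 × 27 + 23  ⟹  23 = (1)·104 + (-3)·27
27 = 1 × 23 + 4  ⟹  4 = (-1)·104 + (4)·27
23 = 5 × 4 + 3  ⟹  3 = (6)·104 + (-23)·27
4 = 1 × 3 + 1  ⟹  1 = (-7)·104 + (27)·27
So (27)·27 ≡ 1 (mod 104), i.e. 27^(-1) ≡ 27 (mod 104).
x ≡ 27 × 43 = 1161 ≡ 17 (mod 104).
Check: 27 × 17 = 459 ≡ 43 (mod 104).
Unique solution: x ≡ 17 (mod 104)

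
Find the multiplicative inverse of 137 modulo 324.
149

gcd(137, 324) = 1, so the inverse exists.
Extended Euclidean algorithm on (324, 137):
324 = 2 × 137 + 50  ⟹  50 = (1)·324 + (-2)·137
137 = 2 × 50 + 37  ⟹  37 = (-2)·324 + (5)·137
50 = 1 × 37 + 13  ⟹  13 = (3)·324 + (-7)·137
37 = 2 × 13 + 11  ⟹  11 = (-8)·324 + (19)·137
13 = 1 × 11 + 2  ⟹  2 = (11)·324 + (-26)·137
11 = 5 × 2 + 1  ⟹  1 = (-63)·324 + (149)·137
So (149)·137 ≡ 1 (mod 324), i.e. 137^(-1) ≡ 149 (mod 324).
Check: 137 × 149 = 20413 ≡ 1 (mod 324)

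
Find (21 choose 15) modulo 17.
0

Using Lucas' theorem:
Write n=21 and k=15 in base 17:
n in base 17: [1, 4]
k in base 17: [0, 15]
C(21,15) mod 17 = ∏ C(n_i, k_i) mod 17
Digit binomials (mod 17): C(1,0) = 1; C(4,15) = 0 (k_i > n_i)
Product: 1 × 0 = 0 ≡ 0 (mod 17)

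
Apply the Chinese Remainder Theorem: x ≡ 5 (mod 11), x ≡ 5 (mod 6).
5

Using Chinese Remainder Theorem:
M = 11 × 6 = 66
M1 = 6, M2 = 11
y1 = 6^(-1) mod 11 = 2
y2 = 11^(-1) mod 6 = 5
x = (5×6×2 + 5×11×5) mod 66 = 5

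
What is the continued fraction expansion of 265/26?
[10; 5, 5]

Euclidean algorithm steps:
265 = 10 × 26 + 5
26 = 5 × 5 + 1
5 = 5 × 1 + 0
Continued fraction: [10; 5, 5]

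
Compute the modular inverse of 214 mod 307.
33

gcd(214, 307) = 1, so the inverse exists.
Extended Euclidean algorithm on (307, 214):
307 = 1 × 214 + 93  ⟹  93 = (1)·307 + (-1)·214
214 = 2 × 93 + 28  ⟹  28 = (-2)·307 + (3)·214
93 = 3 × 28 + 9  ⟹  9 = (7)·307 + (-10)·214
28 = 3 × 9 + 1  ⟹  1 = (-23)·307 + (33)·214
So (33)·214 ≡ 1 (mod 307), i.e. 214^(-1) ≡ 33 (mod 307).
Check: 214 × 33 = 7062 ≡ 1 (mod 307)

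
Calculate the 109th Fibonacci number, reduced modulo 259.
254

Matrix identity: Q^n = [[F_(n+1), F_n], [F_n, F_(n-1)]] with Q = [[1,1],[1,0]].
n = 109 = 1101101₂. Square-and-multiply, entries mod 259:
Q^1 = [[1,1],[1,0]]
Q^3 = (Q^1)²·Q = [[3,2],[2,1]]
Q^6 = (Q^3)² = [[13,8],[8,5]]
Q^13 = (Q^6)²·Q = [[118,233],[233,144]]
Q^27 = (Q^13)²·Q = [[18,96],[96,181]]
Q^54 = (Q^27)² = [[216,197],[197,19]]
Q^109 = (Q^54)²·Q = [[188,254],[254,193]]
F_109 mod 259 = Q^109[0][1] = 254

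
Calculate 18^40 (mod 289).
103

Repeated squaring. Binary of 40 = 101000.
18^1 ≡ 18 (mod 289); 18^2 ≡ 35 (mod 289); 18^4 ≡ 69 (mod 289); 18^8 ≡ 137 (mod 289); 18^16 ≡ 273 (mod 289); 18^32 ≡ 256 (mod 289)
18^40 = 18^8 × 18^32 ≡ 103 (mod 289)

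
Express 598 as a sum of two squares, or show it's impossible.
Not possible

Factorization: 598 = 2 × 13 × 23
By Fermat: n is sum of two squares iff every prime p ≡ 3 (mod 4) appears to even power.
Prime(s) ≡ 3 (mod 4) with odd exponent: [(23, 1)]
Therefore 598 cannot be expressed as a² + b².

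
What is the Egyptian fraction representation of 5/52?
1/11 + 1/191 + 1/109252

Greedy algorithm:
5/52: ceiling(52/5) = 11, use 1/11
3/572: ceiling(572/3) = 191, use 1/191
1/109252: ceiling(109252/1) = 109252, use 1/109252
Result: 5/52 = 1/11 + 1/191 + 1/109252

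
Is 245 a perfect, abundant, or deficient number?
deficient

Proper divisors of 245: sum = 1 + 5 + 7 + 35 + 49 = 97
Since 97 < 245, 245 is deficient.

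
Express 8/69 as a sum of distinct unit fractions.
1/9 + 1/207

Greedy algorithm:
8/69: ceiling(69/8) = 9, use 1/9
1/207: ceiling(207/1) = 207, use 1/207
Result: 8/69 = 1/9 + 1/207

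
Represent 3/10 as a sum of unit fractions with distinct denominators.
1/4 + 1/20

Greedy algorithm:
3/10: ceiling(10/3) = 4, use 1/4
1/20: ceiling(20/1) = 20, use 1/20
Result: 3/10 = 1/4 + 1/20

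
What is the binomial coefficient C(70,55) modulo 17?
0

Using Lucas' theorem:
Write n=70 and k=55 in base 17:
n in base 17: [4, 2]
k in base 17: [3, 4]
C(70,55) mod 17 = ∏ C(n_i, k_i) mod 17
Digit binomials (mod 17): C(4,3) = 4; C(2,4) = 0 (k_i > n_i)
Product: 4 × 0 = 0 ≡ 0 (mod 17)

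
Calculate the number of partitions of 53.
329931

p(n) counts ways to write n as a sum of positive integers (order ignored).
Euler's pentagonal recurrence: p(k) = p(k-1) + p(k-2) - p(k-5) - p(k-7) + p(k-12) + p(k-15) - ... (offsets j(3j∓1)/2, signs ++--, p(0)=1, p(<0)=0).
DP table for k = 0..52: p(0)=1, p(1)=1, p(2)=2, p(3)=3, p(4)=5, p(5)=7, p(6)=11, p(7)=15, p(8)=22, p(9)=30, p(10)=42, p(11)=56, p(12)=77, p(13)=101, p(14)=135, p(15)=176, p(16)=231, p(17)=297, p(18)=385, p(19)=490, p(20)=627, p(21)=792, p(22)=1002, p(23)=1255, p(24)=1575, p(25)=1958, p(26)=2436, p(27)=3010, p(28)=3718, p(29)=4565, p(30)=5604, p(31)=6842, p(32)=8349, p(33)=10143, p(34)=12310, p(35)=14883, p(36)=17977, p(37)=21637, p(38)=26015, p(39)=31185, p(40)=37338, p(41)=44583, p(42)=53174, p(43)=63261, p(44)=75175, p(45)=89134, p(46)=105558, p(47)=124754, p(48)=147273, p(49)=173525, p(50)=204226, p(51)=239943, p(52)=281589.
Final step: p(53) = p(52) + p(51) - p(48) - p(46) + p(41) + p(38) - p(31) - p(27) + p(18) + p(13) - p(2)
= 281589 + 239943 - 147273 - 105558 + 44583 + 26015 - 6842 - 3010 + 385 + 101 - 2
= 329931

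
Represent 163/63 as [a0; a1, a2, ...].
[2; 1, 1, 2, 2, 1, 3]

Euclidean algorithm steps:
163 = 2 × 63 + 37
63 = 1 × 37 + 26
37 = 1 × 26 + 11
26 = 2 × 11 + 4
11 = 2 × 4 + 3
4 = 1 × 3 + 1
3 = 3 × 1 + 0
Continued fraction: [2; 1, 1, 2, 2, 1, 3]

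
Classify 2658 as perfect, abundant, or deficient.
abundant

Proper divisors of 2658: sum = 1 + 2 + 3 + 6 + 443 + 886 + 1329 = 2670
Since 2670 > 2658, 2658 is abundant.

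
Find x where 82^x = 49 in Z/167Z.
72

Baby-step giant-step with step n = ⌈√167⌉ = 13.
Baby steps 82^j mod 167 (j:value) for j=0..12: 0:1, 1:82, 2:44, 3:101, 4:99, 5:102, 6:14, 7:146, 8:115, 9:78, 10:50, 11:92, 12:29.
Giant-step multiplier: 82^(-13) ≡ 82^(166-13) = 82^153 ≡ 71 (mod 167).
Giant steps γ_i = 49·71^i mod 167: γ_0=49, γ_1=139, γ_2=16, γ_3=134, γ_4=162, γ_5=146 (in table at j=7).
x = i·n + j = 5·13 + 7 = 72.
Check: 82^72 ≡ 49 (mod 167).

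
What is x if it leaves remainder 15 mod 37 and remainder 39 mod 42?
459

Using Chinese Remainder Theorem:
M = 37 × 42 = 1554
M1 = 42, M2 = 37
y1 = 42^(-1) mod 37 = 15
y2 = 37^(-1) mod 42 = 25
x = (15×42×15 + 39×37×25) mod 1554 = 459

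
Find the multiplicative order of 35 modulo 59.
29

59 is prime, so ord(35) divides φ(59) = 58.
Divisors of 58: 1, 2, 29, 58.
Repeated squaring: 35^1 ≡ 35, 35^2 ≡ 45, 35^4 ≡ 19, 35^8 ≡ 7, 35^16 ≡ 49, 35^32 ≡ 41 (mod 59).
Test 35^d mod 59 for each divisor d in increasing order:
35^1 ≡ 35
35^2 ≡ 45
35^29 = 35^16·35^8·35^4·35^1 ≡ 1  ← first divisor giving 1
The order is 29.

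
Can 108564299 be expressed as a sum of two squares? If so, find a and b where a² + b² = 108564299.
Not possible

Factorization: 108564299 = 53 × 127^3
By Fermat: n is sum of two squares iff every prime p ≡ 3 (mod 4) appears to even power.
Prime(s) ≡ 3 (mod 4) with odd exponent: [(127, 3)]
Therefore 108564299 cannot be expressed as a² + b².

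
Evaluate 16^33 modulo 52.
40

Repeated squaring. Binary of 33 = 100001.
16^1 ≡ 16 (mod 52); 16^2 ≡ 48 (mod 52); 16^4 ≡ 16 (mod 52); 16^8 ≡ 48 (mod 52); 16^16 ≡ 16 (mod 52); 16^32 ≡ 48 (mod 52)
16^33 = 16^1 × 16^32 ≡ 40 (mod 52)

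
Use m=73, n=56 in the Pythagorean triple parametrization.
(2193, 8176, 8465)

Euclid's formula: a = m² - n², b = 2mn, c = m² + n²
m = 73, n = 56
a = 73² - 56² = 5329 - 3136 = 2193
b = 2 × 73 × 56 = 8176
c = 73² + 56² = 5329 + 3136 = 8465
Verification: 2193² + 8176² = 4809249 + 66846976 = 71656225 = 8465² ✓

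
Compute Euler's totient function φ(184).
88

184 = 2^3 × 23
φ(n) = n × ∏(1 - 1/p) for each prime p dividing n
φ(184) = 184 × (1 - 1/2) × (1 - 1/23) = 88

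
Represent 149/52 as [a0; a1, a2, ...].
[2; 1, 6, 2, 3]

Euclidean algorithm steps:
149 = 2 × 52 + 45
52 = 1 × 45 + 7
45 = 6 × 7 + 3
7 = 2 × 3 + 1
3 = 3 × 1 + 0
Continued fraction: [2; 1, 6, 2, 3]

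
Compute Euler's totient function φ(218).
108

218 = 2 × 109
φ(n) = n × ∏(1 - 1/p) for each prime p dividing n
φ(218) = 218 × (1 - 1/2) × (1 - 1/109) = 108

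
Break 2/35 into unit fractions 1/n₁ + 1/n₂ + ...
1/18 + 1/630

Greedy algorithm:
2/35: ceiling(35/2) = 18, use 1/18
1/630: ceiling(630/1) = 630, use 1/630
Result: 2/35 = 1/18 + 1/630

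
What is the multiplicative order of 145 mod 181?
15

181 is prime, so ord(145) divides φ(181) = 180.
Divisors of 180: 1, 2, 3, 4, 5, 6, 9, 10, 12, 15, 18, 20, 30, 36, 45, 60, 90, 180.
Repeated squaring: 145^1 ≡ 145, 145^2 ≡ 29, 145^4 ≡ 117, 145^8 ≡ 114, 145^16 ≡ 145, 145^32 ≡ 29, 145^64 ≡ 117, 145^128 ≡ 114 (mod 181).
Test 145^d mod 181 for each divisor d in increasing order:
145^1 ≡ 145
145^2 ≡ 29
145^3 = 145^2·145^1 ≡ 42
145^4 ≡ 117
145^5 = 145^4·145^1 ≡ 132
145^6 = 145^4·145^2 ≡ 135
145^9 = 145^8·145^1 ≡ 59
145^10 = 145^8·145^2 ≡ 48
145^12 = 145^8·145^4 ≡ 125
145^15 = 145^8·145^4·145^2·145^1 ≡ 1  ← first divisor giving 1
The order is 15.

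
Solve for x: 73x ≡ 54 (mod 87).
x ≡ 21 (mod 87)

gcd(73, 87) = 1, which divides 54, so solutions exist.
Find 73^(-1) mod 87 by the extended Euclidean algorithm:
87 = 1 × 73 + 14  ⟹  14 = (1)·87 + (-1)·73
73 = 5 × 14 + 3  ⟹  3 = (-5)·87 + (6)·73
14 = 4 × 3 + 2  ⟹  2 = (21)·87 + (-25)·73
3 = 1 × 2 + 1  ⟹  1 = (-26)·87 + (31)·73
So (31)·73 ≡ 1 (mod 87), i.e. 73^(-1) ≡ 31 (mod 87).
x ≡ 31 × 54 = 1674 ≡ 21 (mod 87).
Check: 73 × 21 = 1533 ≡ 54 (mod 87).
Unique solution: x ≡ 21 (mod 87)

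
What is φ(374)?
160

374 = 2 × 11 × 17
φ(n) = n × ∏(1 - 1/p) for each prime p dividing n
φ(374) = 374 × (1 - 1/2) × (1 - 1/11) × (1 - 1/17) = 160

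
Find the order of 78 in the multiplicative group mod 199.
22

199 is prime, so ord(78) divides φ(199) = 198.
Divisors of 198: 1, 2, 3, 6, 9, 11, 18, 22, 33, 66, 99, 198.
Repeated squaring: 78^1 ≡ 78, 78^2 ≡ 114, 78^4 ≡ 61, 78^8 ≡ 139, 78^16 ≡ 18, 78^32 ≡ 125, 78^64 ≡ 103, 78^128 ≡ 62 (mod 199).
Test 78^d mod 199 for each divisor d in increasing order:
78^1 ≡ 78
78^2 ≡ 114
78^3 = 78^2·78^1 ≡ 136
78^6 = 78^4·78^2 ≡ 188
78^9 = 78^8·78^1 ≡ 96
78^11 = 78^8·78^2·78^1 ≡ 198
78^18 = 78^16·78^2 ≡ 62
78^22 = 78^16·78^4·78^2 ≡ 1  ← first divisor giving 1
The order is 22.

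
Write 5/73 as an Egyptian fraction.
1/15 + 1/548 + 1/600060

Greedy algorithm:
5/73: ceiling(73/5) = 15, use 1/15
2/1095: ceiling(1095/2) = 548, use 1/548
1/600060: ceiling(600060/1) = 600060, use 1/600060
Result: 5/73 = 1/15 + 1/548 + 1/600060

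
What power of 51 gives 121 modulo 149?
34

Baby-step giant-step with step n = ⌈√149⌉ = 13.
Baby steps 51^j mod 149 (j:value) for j=0..12: 0:1, 1:51, 2:68, 3:41, 4:5, 5:106, 6:42, 7:56, 8:25, 9:83, 10:61, 11:131, 12:125.
Giant-step multiplier: 51^(-13) ≡ 51^(148-13) = 51^135 ≡ 135 (mod 149).
Giant steps γ_i = 121·135^i mod 149: γ_0=121, γ_1=94, γ_2=25 (in table at j=8).
x = i·n + j = 2·13 + 8 = 34.
Check: 51^34 ≡ 121 (mod 149).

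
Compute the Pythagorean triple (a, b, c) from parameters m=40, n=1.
(1599, 80, 1601)

Euclid's formula: a = m² - n², b = 2mn, c = m² + n²
m = 40, n = 1
a = 40² - 1² = 1600 - 1 = 1599
b = 2 × 40 × 1 = 80
c = 40² + 1² = 1600 + 1 = 1601
Verification: 1599² + 80² = 2556801 + 6400 = 2563201 = 1601² ✓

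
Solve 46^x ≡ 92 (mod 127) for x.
19

Baby-step giant-step with step n = ⌈√127⌉ = 12.
Baby steps 46^j mod 127 (j:value) for j=0..11: 0:1, 1:46, 2:84, 3:54, 4:71, 5:91, 6:122, 7:24, 8:88, 9:111, 10:26, 11:53.
Giant-step multiplier: 46^(-12) ≡ 46^(126-12) = 46^114 ≡ 61 (mod 127).
Giant steps γ_i = 92·61^i mod 127: γ_0=92, γ_1=24 (in table at j=7).
x = i·n + j = 1·12 + 7 = 19.
Check: 46^19 ≡ 92 (mod 127).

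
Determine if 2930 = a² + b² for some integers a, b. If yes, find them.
11² + 53² (a=11, b=53)

Factorization: 2930 = 2 × 5 × 293
By Fermat: n is sum of two squares iff every prime p ≡ 3 (mod 4) appears to even power.
All primes ≡ 3 (mod 4) appear to even power.
Search a = 0, 1, 2, … for 2930 - a² a perfect square: first hit at a = 11: 2930 - 121 = 2809 = 53².
2930 = 11² + 53² = 121 + 2809 ✓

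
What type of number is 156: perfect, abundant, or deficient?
abundant

Proper divisors of 156: sum = 1 + 2 + 3 + 4 + 6 + 12 + 13 + 26 + 39 + 52 + 78 = 236
Since 236 > 156, 156 is abundant.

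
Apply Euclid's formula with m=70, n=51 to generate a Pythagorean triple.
(2299, 7140, 7501)

Euclid's formula: a = m² - n², b = 2mn, c = m² + n²
m = 70, n = 51
a = 70² - 51² = 4900 - 2601 = 2299
b = 2 × 70 × 51 = 7140
c = 70² + 51² = 4900 + 2601 = 7501
Verification: 2299² + 7140² = 5285401 + 50979600 = 56265001 = 7501² ✓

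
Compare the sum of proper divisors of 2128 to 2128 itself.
abundant

Proper divisors of 2128: sum = 1 + 2 + 4 + 7 + 8 + 14 + 16 + 19 + ... + 266 + 304 + 532 + 1064 (19 divisors) = 2832
Since 2832 > 2128, 2128 is abundant.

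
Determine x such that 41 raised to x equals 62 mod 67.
42

Baby-step giant-step with step n = ⌈√67⌉ = 9.
Baby steps 41^j mod 67 (j:value) for j=0..8: 0:1, 1:41, 2:6, 3:45, 4:36, 5:2, 6:15, 7:12, 8:23.
Giant-step multiplier: 41^(-9) ≡ 41^(66-9) = 41^57 ≡ 27 (mod 67).
Giant steps γ_i = 62·27^i mod 67: γ_0=62, γ_1=66, γ_2=40, γ_3=8, γ_4=15 (in table at j=6).
x = i·n + j = 4·9 + 6 = 42.
Check: 41^42 ≡ 62 (mod 67).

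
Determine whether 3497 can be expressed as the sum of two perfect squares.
4² + 59² (a=4, b=59)

Factorization: 3497 = 13 × 269
By Fermat: n is sum of two squares iff every prime p ≡ 3 (mod 4) appears to even power.
All primes ≡ 3 (mod 4) appear to even power.
Search a = 0, 1, 2, … for 3497 - a² a perfect square: first hit at a = 4: 3497 - 16 = 3481 = 59².
3497 = 4² + 59² = 16 + 3481 ✓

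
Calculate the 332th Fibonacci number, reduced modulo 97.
18

Matrix identity: Q^n = [[F_(n+1), F_n], [F_n, F_(n-1)]] with Q = [[1,1],[1,0]].
n = 332 = 101001100₂. Square-and-multiply, entries mod 97:
Q^1 = [[1,1],[1,0]]
Q^2 = (Q^1)² = [[2,1],[1,1]]
Q^5 = (Q^2)²·Q = [[8,5],[5,3]]
Q^10 = (Q^5)² = [[89,55],[55,34]]
Q^20 = (Q^10)² = [[82,72],[72,10]]
Q^41 = (Q^20)²·Q = [[5,74],[74,28]]
Q^83 = (Q^41)²·Q = [[86,69],[69,17]]
Q^166 = (Q^83)² = [[32,26],[26,6]]
Q^332 = (Q^166)² = [[51,18],[18,33]]
F_332 mod 97 = Q^332[0][1] = 18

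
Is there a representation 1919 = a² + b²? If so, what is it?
Not possible

Factorization: 1919 = 19 × 101
By Fermat: n is sum of two squares iff every prime p ≡ 3 (mod 4) appears to even power.
Prime(s) ≡ 3 (mod 4) with odd exponent: [(19, 1)]
Therefore 1919 cannot be expressed as a² + b².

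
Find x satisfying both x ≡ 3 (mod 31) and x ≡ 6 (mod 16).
406

Using Chinese Remainder Theorem:
M = 31 × 16 = 496
M1 = 16, M2 = 31
y1 = 16^(-1) mod 31 = 2
y2 = 31^(-1) mod 16 = 15
x = (3×16×2 + 6×31×15) mod 496 = 406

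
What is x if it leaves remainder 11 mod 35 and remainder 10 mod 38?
466

Using Chinese Remainder Theorem:
M = 35 × 38 = 1330
M1 = 38, M2 = 35
y1 = 38^(-1) mod 35 = 12
y2 = 35^(-1) mod 38 = 25
x = (11×38×12 + 10×35×25) mod 1330 = 466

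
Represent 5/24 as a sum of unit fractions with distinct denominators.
1/5 + 1/120

Greedy algorithm:
5/24: ceiling(24/5) = 5, use 1/5
1/120: ceiling(120/1) = 120, use 1/120
Result: 5/24 = 1/5 + 1/120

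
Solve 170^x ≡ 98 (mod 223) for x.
174

Baby-step giant-step with step n = ⌈√223⌉ = 15.
Baby steps 170^j mod 223 (j:value) for j=0..14: 0:1, 1:170, 2:133, 3:87, 4:72, 5:198, 6:210, 7:20, 8:55, 9:207, 10:179, 11:102, 12:169, 13:186, 14:177.
Giant-step multiplier: 170^(-15) ≡ 170^(222-15) = 170^207 ≡ 104 (mod 223).
Giant steps γ_i = 98·104^i mod 223: γ_0=98, γ_1=157, γ_2=49, γ_3=190, γ_4=136, γ_5=95, γ_6=68, γ_7=159, γ_8=34, γ_9=191, γ_10=17, γ_11=207 (in table at j=9).
x = i·n + j = 11·15 + 9 = 174.
Check: 170^174 ≡ 98 (mod 223).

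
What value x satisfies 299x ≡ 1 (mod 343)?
304

gcd(299, 343) = 1, so the inverse exists.
Extended Euclidean algorithm on (343, 299):
343 = 1 × 299 + 44  ⟹  44 = (1)·343 + (-1)·299
299 = 6 × 44 + 35  ⟹  35 = (-6)·343 + (7)·299
44 = 1 × 35 + 9  ⟹  9 = (7)·343 + (-8)·299
35 = 3 × 9 + 8  ⟹  8 = (-27)·343 + (31)·299
9 = 1 × 8 + 1  ⟹  1 = (34)·343 + (-39)·299
So (-39)·299 ≡ 1 (mod 343), i.e. 299^(-1) ≡ -39 ≡ 304 (mod 343).
Check: 299 × 304 = 90896 ≡ 1 (mod 343)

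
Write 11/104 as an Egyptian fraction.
1/10 + 1/174 + 1/45240

Greedy algorithm:
11/104: ceiling(104/11) = 10, use 1/10
3/520: ceiling(520/3) = 174, use 1/174
1/45240: ceiling(45240/1) = 45240, use 1/45240
Result: 11/104 = 1/10 + 1/174 + 1/45240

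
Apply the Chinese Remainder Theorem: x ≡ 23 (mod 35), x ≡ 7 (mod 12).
163

Using Chinese Remainder Theorem:
M = 35 × 12 = 420
M1 = 12, M2 = 35
y1 = 12^(-1) mod 35 = 3
y2 = 35^(-1) mod 12 = 11
x = (23×12×3 + 7×35×11) mod 420 = 163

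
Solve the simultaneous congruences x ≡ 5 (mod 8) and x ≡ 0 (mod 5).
5

Using Chinese Remainder Theorem:
M = 8 × 5 = 40
M1 = 5, M2 = 8
y1 = 5^(-1) mod 8 = 5
y2 = 8^(-1) mod 5 = 2
x = (5×5×5 + 0×8×2) mod 40 = 5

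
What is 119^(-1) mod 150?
29

gcd(119, 150) = 1, so the inverse exists.
Extended Euclidean algorithm on (150, 119):
150 = 1 × 119 + 31  ⟹  31 = (1)·150 + (-1)·119
119 = 3 × 31 + 26  ⟹  26 = (-3)·150 + (4)·119
31 = 1 × 26 + 5  ⟹  5 = (4)·150 + (-5)·119
26 = 5 × 5 + 1  ⟹  1 = (-23)·150 + (29)·119
So (29)·119 ≡ 1 (mod 150), i.e. 119^(-1) ≡ 29 (mod 150).
Check: 119 × 29 = 3451 ≡ 1 (mod 150)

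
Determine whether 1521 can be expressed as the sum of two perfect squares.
0² + 39² (a=0, b=39)

Factorization: 1521 = 3^2 × 13^2
By Fermat: n is sum of two squares iff every prime p ≡ 3 (mod 4) appears to even power.
All primes ≡ 3 (mod 4) appear to even power.
Search a = 0, 1, 2, … for 1521 - a² a perfect square: first hit at a = 0: 1521 - 0 = 1521 = 39².
1521 = 0² + 39² = 0 + 1521 ✓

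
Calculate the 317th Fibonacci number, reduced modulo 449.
122

Matrix identity: Q^n = [[F_(n+1), F_n], [F_n, F_(n-1)]] with Q = [[1,1],[1,0]].
n = 317 = 100111101₂. Square-and-multiply, entries mod 449:
Q^1 = [[1,1],[1,0]]
Q^2 = (Q^1)² = [[2,1],[1,1]]
Q^4 = (Q^2)² = [[5,3],[3,2]]
Q^9 = (Q^4)²·Q = [[55,34],[34,21]]
Q^19 = (Q^9)²·Q = [[30,140],[140,339]]
Q^39 = (Q^19)²·Q = [[320,295],[295,25]]
Q^79 = (Q^39)²·Q = [[248,396],[396,301]]
Q^158 = (Q^79)² = [[106,88],[88,18]]
Q^317 = (Q^158)²·Q = [[258,122],[122,136]]
F_317 mod 449 = Q^317[0][1] = 122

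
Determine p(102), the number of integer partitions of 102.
241265379

p(n) counts ways to write n as a sum of positive integers (order ignored).
Euler's pentagonal recurrence: p(k) = p(k-1) + p(k-2) - p(k-5) - p(k-7) + p(k-12) + p(k-15) - ... (offsets j(3j∓1)/2, signs ++--, p(0)=1, p(<0)=0).
DP table for k = 0..101: p(0)=1, p(1)=1, p(2)=2, p(3)=3, p(4)=5, p(5)=7, p(6)=11, p(7)=15, p(8)=22, p(9)=30, p(10)=42, p(11)=56, p(12)=77, p(13)=101, p(14)=135, p(15)=176, p(16)=231, p(17)=297, p(18)=385, p(19)=490, p(20)=627, p(21)=792, p(22)=1002, p(23)=1255, p(24)=1575, p(25)=1958, p(26)=2436, p(27)=3010, p(28)=3718, p(29)=4565, p(30)=5604, p(31)=6842, p(32)=8349, p(33)=10143, p(34)=12310, p(35)=14883, p(36)=17977, p(37)=21637, p(38)=26015, p(39)=31185, p(40)=37338, p(41)=44583, p(42)=53174, p(43)=63261, p(44)=75175, p(45)=89134, p(46)=105558, p(47)=124754, p(48)=147273, p(49)=173525, p(50)=204226, p(51)=239943, p(52)=281589, p(53)=329931, p(54)=386155, p(55)=451276, p(56)=526823, p(57)=614154, p(58)=715220, p(59)=831820, p(60)=966467, p(61)=1121505, p(62)=1300156, p(63)=1505499, p(64)=1741630, p(65)=2012558, p(66)=2323520, p(67)=2679689, p(68)=3087735, p(69)=3554345, p(70)=4087968, p(71)=4697205, p(72)=5392783, p(73)=6185689, p(74)=7089500, p(75)=8118264, p(76)=9289091, p(77)=10619863, p(78)=12132164, p(79)=13848650, p(80)=15796476, p(81)=18004327, p(82)=20506255, p(83)=23338469, p(84)=26543660, p(85)=30167357, p(86)=34262962, p(87)=38887673, p(88)=44108109, p(89)=49995925, p(90)=56634173, p(91)=64112359, p(92)=72533807, p(93)=82010177, p(94)=92669720, p(95)=104651419, p(96)=118114304, p(97)=133230930, p(98)=150198136, p(99)=169229875, p(100)=190569292, p(101)=214481126.
Final step: p(102) = p(101) + p(100) - p(97) - p(95) + p(90) + p(87) - p(80) - p(76) + p(67) + p(62) - p(51) - p(45) + p(32) + p(25) - p(10) - p(2)
= 214481126 + 190569292 - 133230930 - 104651419 + 56634173 + 38887673 - 15796476 - 9289091 + 2679689 + 1300156 - 239943 - 89134 + 8349 + 1958 - 42 - 2
= 241265379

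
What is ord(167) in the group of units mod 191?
190

191 is prime, so ord(167) divides φ(191) = 190.
Divisors of 190: 1, 2, 5, 10, 19, 38, 95, 190.
Repeated squaring: 167^1 ≡ 167, 167^2 ≡ 3, 167^4 ≡ 9, 167^8 ≡ 81, 167^16 ≡ 67, 167^32 ≡ 96, 167^64 ≡ 48, 167^128 ≡ 12 (mod 191).
Test 167^d mod 191 for each divisor d in increasing order:
167^1 ≡ 167
167^2 ≡ 3
167^5 = 167^4·167^1 ≡ 166
167^10 = 167^8·167^2 ≡ 52
167^19 = 167^16·167^2·167^1 ≡ 142
167^38 = 167^32·167^4·167^2 ≡ 109
167^95 = 167^64·167^16·167^8·167^4·167^2·167^1 ≡ 190
167^190 = 167^128·167^32·167^16·167^8·167^4·167^2 ≡ 1  ← first divisor giving 1
The order is 190.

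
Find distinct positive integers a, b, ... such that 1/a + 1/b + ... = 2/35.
1/18 + 1/630

Greedy algorithm:
2/35: ceiling(35/2) = 18, use 1/18
1/630: ceiling(630/1) = 630, use 1/630
Result: 2/35 = 1/18 + 1/630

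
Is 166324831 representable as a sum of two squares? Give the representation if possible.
Not possible

Factorization: 166324831 = 29 × 179^3
By Fermat: n is sum of two squares iff every prime p ≡ 3 (mod 4) appears to even power.
Prime(s) ≡ 3 (mod 4) with odd exponent: [(179, 3)]
Therefore 166324831 cannot be expressed as a² + b².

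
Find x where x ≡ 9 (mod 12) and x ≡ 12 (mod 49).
453

Using Chinese Remainder Theorem:
M = 12 × 49 = 588
M1 = 49, M2 = 12
y1 = 49^(-1) mod 12 = 1
y2 = 12^(-1) mod 49 = 45
x = (9×49×1 + 12×12×45) mod 588 = 453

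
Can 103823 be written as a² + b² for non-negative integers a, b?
Not possible

Factorization: 103823 = 47^3
By Fermat: n is sum of two squares iff every prime p ≡ 3 (mod 4) appears to even power.
Prime(s) ≡ 3 (mod 4) with odd exponent: [(47, 3)]
Therefore 103823 cannot be expressed as a² + b².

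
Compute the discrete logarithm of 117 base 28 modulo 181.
48

Baby-step giant-step with step n = ⌈√181⌉ = 14.
Baby steps 28^j mod 181 (j:value) for j=0..13: 0:1, 1:28, 2:60, 3:51, 4:161, 5:164, 6:67, 7:66, 8:38, 9:159, 10:108, 11:128, 12:145, 13:78.
Giant-step multiplier: 28^(-14) ≡ 28^(180-14) = 28^166 ≡ 166 (mod 181).
Giant steps γ_i = 117·166^i mod 181: γ_0=117, γ_1=55, γ_2=80, γ_3=67 (in table at j=6).
x = i·n + j = 3·14 + 6 = 48.
Check: 28^48 ≡ 117 (mod 181).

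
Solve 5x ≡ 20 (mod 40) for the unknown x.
x ≡ 4 (mod 8)

gcd(5, 40) = 5, which divides 20, so solutions exist.
Divide through by 5: x ≡ 4 (mod 8).
The coefficient of x is now 1, so x ≡ 4 (mod 8).
Check: 5 × 4 = 20 ≡ 20 (mod 40).
x ≡ 4 (mod 8), giving 5 solutions mod 40.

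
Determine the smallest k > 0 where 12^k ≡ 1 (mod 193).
24

193 is prime, so ord(12) divides φ(193) = 192.
Divisors of 192: 1, 2, 3, 4, 6, 8, 12, 16, 24, 32, 48, 64, 96, 192.
Repeated squaring: 12^1 ≡ 12, 12^2 ≡ 144, 12^4 ≡ 85, 12^8 ≡ 84, 12^16 ≡ 108, 12^32 ≡ 84, 12^64 ≡ 108, 12^128 ≡ 84 (mod 193).
Test 12^d mod 193 for each divisor d in increasing order:
12^1 ≡ 12
12^2 ≡ 144
12^3 = 12^2·12^1 ≡ 184
12^4 ≡ 85
12^6 = 12^4·12^2 ≡ 81
12^8 ≡ 84
12^12 = 12^8·12^4 ≡ 192
12^16 ≡ 108
12^24 = 12^16·12^8 ≡ 1  ← first divisor giving 1
The order is 24.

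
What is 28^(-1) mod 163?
99

gcd(28, 163) = 1, so the inverse exists.
Extended Euclidean algorithm on (163, 28):
163 = 5 × 28 + 23  ⟹  23 = (1)·163 + (-5)·28
28 = 1 × 23 + 5  ⟹  5 = (-1)·163 + (6)·28
23 = 4 × 5 + 3  ⟹  3 = (5)·163 + (-29)·28
5 = 1 × 3 + 2  ⟹  2 = (-6)·163 + (35)·28
3 = 1 × 2 + 1  ⟹  1 = (11)·163 + (-64)·28
So (-64)·28 ≡ 1 (mod 163), i.e. 28^(-1) ≡ -64 ≡ 99 (mod 163).
Check: 28 × 99 = 2772 ≡ 1 (mod 163)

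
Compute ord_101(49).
50

101 is prime, so ord(49) divides φ(101) = 100.
Divisors of 100: 1, 2, 4, 5, 10, 20, 25, 50, 100.
Repeated squaring: 49^1 ≡ 49, 49^2 ≡ 78, 49^4 ≡ 24, 49^8 ≡ 71, 49^16 ≡ 92, 49^32 ≡ 81, 49^64 ≡ 97 (mod 101).
Test 49^d mod 101 for each divisor d in increasing order:
49^1 ≡ 49
49^2 ≡ 78
49^4 ≡ 24
49^5 = 49^4·49^1 ≡ 65
49^10 = 49^8·49^2 ≡ 84
49^20 = 49^16·49^4 ≡ 87
49^25 = 49^16·49^8·49^1 ≡ 100
49^50 = 49^32·49^16·49^2 ≡ 1  ← first divisor giving 1
The order is 50.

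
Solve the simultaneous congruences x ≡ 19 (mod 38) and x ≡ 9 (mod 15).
399

Using Chinese Remainder Theorem:
M = 38 × 15 = 570
M1 = 15, M2 = 38
y1 = 15^(-1) mod 38 = 33
y2 = 38^(-1) mod 15 = 2
x = (19×15×33 + 9×38×2) mod 570 = 399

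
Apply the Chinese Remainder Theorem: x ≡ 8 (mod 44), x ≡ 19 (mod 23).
272

Using Chinese Remainder Theorem:
M = 44 × 23 = 1012
M1 = 23, M2 = 44
y1 = 23^(-1) mod 44 = 23
y2 = 44^(-1) mod 23 = 11
x = (8×23×23 + 19×44×11) mod 1012 = 272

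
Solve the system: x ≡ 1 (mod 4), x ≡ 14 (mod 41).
137

Using Chinese Remainder Theorem:
M = 4 × 41 = 164
M1 = 41, M2 = 4
y1 = 41^(-1) mod 4 = 1
y2 = 4^(-1) mod 41 = 31
x = (1×41×1 + 14×4×31) mod 164 = 137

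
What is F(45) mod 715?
115

Matrix identity: Q^n = [[F_(n+1), F_n], [F_n, F_(n-1)]] with Q = [[1,1],[1,0]].
n = 45 = 101101₂. Square-and-multiply, entries mod 715:
Q^1 = [[1,1],[1,0]]
Q^2 = (Q^1)² = [[2,1],[1,1]]
Q^5 = (Q^2)²·Q = [[8,5],[5,3]]
Q^11 = (Q^5)²·Q = [[144,89],[89,55]]
Q^22 = (Q^11)² = [[57,551],[551,221]]
Q^45 = (Q^22)²·Q = [[283,115],[115,168]]
F_45 mod 715 = Q^45[0][1] = 115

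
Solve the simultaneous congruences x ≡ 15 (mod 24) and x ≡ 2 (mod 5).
87

Using Chinese Remainder Theorem:
M = 24 × 5 = 120
M1 = 5, M2 = 24
y1 = 5^(-1) mod 24 = 5
y2 = 24^(-1) mod 5 = 4
x = (15×5×5 + 2×24×4) mod 120 = 87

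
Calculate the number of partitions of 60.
966467

p(n) counts ways to write n as a sum of positive integers (order ignored).
Euler's pentagonal recurrence: p(k) = p(k-1) + p(k-2) - p(k-5) - p(k-7) + p(k-12) + p(k-15) - ... (offsets j(3j∓1)/2, signs ++--, p(0)=1, p(<0)=0).
DP table for k = 0..59: p(0)=1, p(1)=1, p(2)=2, p(3)=3, p(4)=5, p(5)=7, p(6)=11, p(7)=15, p(8)=22, p(9)=30, p(10)=42, p(11)=56, p(12)=77, p(13)=101, p(14)=135, p(15)=176, p(16)=231, p(17)=297, p(18)=385, p(19)=490, p(20)=627, p(21)=792, p(22)=1002, p(23)=1255, p(24)=1575, p(25)=1958, p(26)=2436, p(27)=3010, p(28)=3718, p(29)=4565, p(30)=5604, p(31)=6842, p(32)=8349, p(33)=10143, p(34)=12310, p(35)=14883, p(36)=17977, p(37)=21637, p(38)=26015, p(39)=31185, p(40)=37338, p(41)=44583, p(42)=53174, p(43)=63261, p(44)=75175, p(45)=89134, p(46)=105558, p(47)=124754, p(48)=147273, p(49)=173525, p(50)=204226, p(51)=239943, p(52)=281589, p(53)=329931, p(54)=386155, p(55)=451276, p(56)=526823, p(57)=614154, p(58)=715220, p(59)=831820.
Final step: p(60) = p(59) + p(58) - p(55) - p(53) + p(48) + p(45) - p(38) - p(34) + p(25) + p(20) - p(9) - p(3)
= 831820 + 715220 - 451276 - 329931 + 147273 + 89134 - 26015 - 12310 + 1958 + 627 - 30 - 3
= 966467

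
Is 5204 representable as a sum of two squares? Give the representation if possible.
50² + 52² (a=50, b=52)

Factorization: 5204 = 2^2 × 1301
By Fermat: n is sum of two squares iff every prime p ≡ 3 (mod 4) appears to even power.
All primes ≡ 3 (mod 4) appear to even power.
Search a = 0, 1, 2, … for 5204 - a² a perfect square: first hit at a = 50: 5204 - 2500 = 2704 = 52².
5204 = 50² + 52² = 2500 + 2704 ✓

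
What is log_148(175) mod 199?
88

Baby-step giant-step with step n = ⌈√199⌉ = 15.
Baby steps 148^j mod 199 (j:value) for j=0..14: 0:1, 1:148, 2:14, 3:82, 4:196, 5:153, 6:157, 7:152, 8:9, 9:138, 10:126, 11:141, 12:172, 13:183, 14:20.
Giant-step multiplier: 148^(-15) ≡ 148^(198-15) = 148^183 ≡ 191 (mod 199).
Giant steps γ_i = 175·191^i mod 199: γ_0=175, γ_1=192, γ_2=56, γ_3=149, γ_4=2, γ_5=183 (in table at j=13).
x = i·n + j = 5·15 + 13 = 88.
Check: 148^88 ≡ 175 (mod 199).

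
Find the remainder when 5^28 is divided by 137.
64

Repeated squaring. Binary of 28 = 11100.
5^1 ≡ 5 (mod 137); 5^2 ≡ 25 (mod 137); 5^4 ≡ 77 (mod 137); 5^8 ≡ 38 (mod 137); 5^16 ≡ 74 (mod 137)
5^28 = 5^4 × 5^8 × 5^16 ≡ 64 (mod 137)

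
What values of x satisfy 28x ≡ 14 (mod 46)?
x ≡ 12 (mod 23)

gcd(28, 46) = 2, which divides 14, so solutions exist.
Divide through by 2: 14x ≡ 7 (mod 23).
Find 14^(-1) mod 23 by the extended Euclidean algorithm:
23 = 1 × 14 + 9  ⟹  9 = (1)·23 + (-1)·14
14 = 1 × 9 + 5  ⟹  5 = (-1)·23 + (2)·14
9 = 1 × 5 + 4  ⟹  4 = (2)·23 + (-3)·14
5 = 1 × 4 + 1  ⟹  1 = (-3)·23 + (5)·14
So (5)·14 ≡ 1 (mod 23), i.e. 14^(-1) ≡ 5 (mod 23).
x ≡ 5 × 7 = 35 ≡ 12 (mod 23).
Check: 28 × 12 = 336 ≡ 14 (mod 46).
x ≡ 12 (mod 23), giving 2 solutions mod 46.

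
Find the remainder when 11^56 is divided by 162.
121

Repeated squaring. Binary of 56 = 111000.
11^1 ≡ 11 (mod 162); 11^2 ≡ 121 (mod 162); 11^4 ≡ 61 (mod 162); 11^8 ≡ 157 (mod 162); 11^16 ≡ 25 (mod 162); 11^32 ≡ 139 (mod 162)
11^56 = 11^8 × 11^16 × 11^32 ≡ 121 (mod 162)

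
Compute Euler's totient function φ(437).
396

437 = 19 × 23
φ(n) = n × ∏(1 - 1/p) for each prime p dividing n
φ(437) = 437 × (1 - 1/19) × (1 - 1/23) = 396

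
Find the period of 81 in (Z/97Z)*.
12

97 is prime, so ord(81) divides φ(97) = 96.
Divisors of 96: 1, 2, 3, 4, 6, 8, 12, 16, 24, 32, 48, 96.
Repeated squaring: 81^1 ≡ 81, 81^2 ≡ 62, 81^4 ≡ 61, 81^8 ≡ 35, 81^16 ≡ 61, 81^32 ≡ 35, 81^64 ≡ 61 (mod 97).
Test 81^d mod 97 for each divisor d in increasing order:
81^1 ≡ 81
81^2 ≡ 62
81^3 = 81^2·81^1 ≡ 75
81^4 ≡ 61
81^6 = 81^4·81^2 ≡ 96
81^8 ≡ 35
81^12 = 81^8·81^4 ≡ 1  ← first divisor giving 1
The order is 12.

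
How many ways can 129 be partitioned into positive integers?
4835271870

p(n) counts ways to write n as a sum of positive integers (order ignored).
Euler's pentagonal recurrence: p(k) = p(k-1) + p(k-2) - p(k-5) - p(k-7) + p(k-12) + p(k-15) - ... (offsets j(3j∓1)/2, signs ++--, p(0)=1, p(<0)=0).
DP table for k = 0..128: p(0)=1, p(1)=1, p(2)=2, p(3)=3, p(4)=5, p(5)=7, p(6)=11, p(7)=15, p(8)=22, p(9)=30, p(10)=42, p(11)=56, p(12)=77, p(13)=101, p(14)=135, p(15)=176, p(16)=231, p(17)=297, p(18)=385, p(19)=490, p(20)=627, p(21)=792, p(22)=1002, p(23)=1255, p(24)=1575, p(25)=1958, p(26)=2436, p(27)=3010, p(28)=3718, p(29)=4565, p(30)=5604, p(31)=6842, p(32)=8349, p(33)=10143, p(34)=12310, p(35)=14883, p(36)=17977, p(37)=21637, p(38)=26015, p(39)=31185, p(40)=37338, p(41)=44583, p(42)=53174, p(43)=63261, p(44)=75175, p(45)=89134, p(46)=105558, p(47)=124754, p(48)=147273, p(49)=173525, p(50)=204226, p(51)=239943, p(52)=281589, p(53)=329931, p(54)=386155, p(55)=451276, p(56)=526823, p(57)=614154, p(58)=715220, p(59)=831820, p(60)=966467, p(61)=1121505, p(62)=1300156, p(63)=1505499, p(64)=1741630, p(65)=2012558, p(66)=2323520, p(67)=2679689, p(68)=3087735, p(69)=3554345, p(70)=4087968, p(71)=4697205, p(72)=5392783, p(73)=6185689, p(74)=7089500, p(75)=8118264, p(76)=9289091, p(77)=10619863, p(78)=12132164, p(79)=13848650, p(80)=15796476, p(81)=18004327, p(82)=20506255, p(83)=23338469, p(84)=26543660, p(85)=30167357, p(86)=34262962, p(87)=38887673, p(88)=44108109, p(89)=49995925, p(90)=56634173, p(91)=64112359, p(92)=72533807, p(93)=82010177, p(94)=92669720, p(95)=104651419, p(96)=118114304, p(97)=133230930, p(98)=150198136, p(99)=169229875, p(100)=190569292, p(101)=214481126, p(102)=241265379, p(103)=271248950, p(104)=304801365, p(105)=342325709, p(106)=384276336, p(107)=431149389, p(108)=483502844, p(109)=541946240, p(110)=607163746, p(111)=679903203, p(112)=761002156, p(113)=851376628, p(114)=952050665, p(115)=1064144451, p(116)=1188908248, p(117)=1327710076, p(118)=1482074143, p(119)=1653668665, p(120)=1844349560, p(121)=2056148051, p(122)=2291320912, p(123)=2552338241, p(124)=2841940500, p(125)=3163127352, p(126)=3519222692, p(127)=3913864295, p(128)=4351078600.
Final step: p(129) = p(128) + p(127) - p(124) - p(122) + p(117) + p(114) - p(107) - p(103) + p(94) + p(89) - p(78) - p(72) + p(59) + p(52) - p(37) - p(29) + p(12) + p(3)
= 4351078600 + 3913864295 - 2841940500 - 2291320912 + 1327710076 + 952050665 - 431149389 - 271248950 + 92669720 + 49995925 - 12132164 - 5392783 + 831820 + 281589 - 21637 - 4565 + 77 + 3
= 4835271870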